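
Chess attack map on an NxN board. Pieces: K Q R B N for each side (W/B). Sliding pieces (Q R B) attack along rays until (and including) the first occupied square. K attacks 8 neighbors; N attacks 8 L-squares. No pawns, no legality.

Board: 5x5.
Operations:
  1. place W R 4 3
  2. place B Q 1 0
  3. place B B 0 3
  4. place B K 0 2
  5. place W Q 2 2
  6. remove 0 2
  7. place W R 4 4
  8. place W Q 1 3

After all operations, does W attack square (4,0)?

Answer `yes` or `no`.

Op 1: place WR@(4,3)
Op 2: place BQ@(1,0)
Op 3: place BB@(0,3)
Op 4: place BK@(0,2)
Op 5: place WQ@(2,2)
Op 6: remove (0,2)
Op 7: place WR@(4,4)
Op 8: place WQ@(1,3)
Per-piece attacks for W:
  WQ@(1,3): attacks (1,4) (1,2) (1,1) (1,0) (2,3) (3,3) (4,3) (0,3) (2,4) (2,2) (0,4) (0,2) [ray(0,-1) blocked at (1,0); ray(1,0) blocked at (4,3); ray(-1,0) blocked at (0,3); ray(1,-1) blocked at (2,2)]
  WQ@(2,2): attacks (2,3) (2,4) (2,1) (2,0) (3,2) (4,2) (1,2) (0,2) (3,3) (4,4) (3,1) (4,0) (1,3) (1,1) (0,0) [ray(1,1) blocked at (4,4); ray(-1,1) blocked at (1,3)]
  WR@(4,3): attacks (4,4) (4,2) (4,1) (4,0) (3,3) (2,3) (1,3) [ray(0,1) blocked at (4,4); ray(-1,0) blocked at (1,3)]
  WR@(4,4): attacks (4,3) (3,4) (2,4) (1,4) (0,4) [ray(0,-1) blocked at (4,3)]
W attacks (4,0): yes

Answer: yes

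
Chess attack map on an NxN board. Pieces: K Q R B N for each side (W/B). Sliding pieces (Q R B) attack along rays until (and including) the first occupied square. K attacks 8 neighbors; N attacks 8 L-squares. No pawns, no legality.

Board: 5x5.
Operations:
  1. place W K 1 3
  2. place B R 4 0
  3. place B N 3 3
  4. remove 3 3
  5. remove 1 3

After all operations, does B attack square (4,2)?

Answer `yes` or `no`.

Op 1: place WK@(1,3)
Op 2: place BR@(4,0)
Op 3: place BN@(3,3)
Op 4: remove (3,3)
Op 5: remove (1,3)
Per-piece attacks for B:
  BR@(4,0): attacks (4,1) (4,2) (4,3) (4,4) (3,0) (2,0) (1,0) (0,0)
B attacks (4,2): yes

Answer: yes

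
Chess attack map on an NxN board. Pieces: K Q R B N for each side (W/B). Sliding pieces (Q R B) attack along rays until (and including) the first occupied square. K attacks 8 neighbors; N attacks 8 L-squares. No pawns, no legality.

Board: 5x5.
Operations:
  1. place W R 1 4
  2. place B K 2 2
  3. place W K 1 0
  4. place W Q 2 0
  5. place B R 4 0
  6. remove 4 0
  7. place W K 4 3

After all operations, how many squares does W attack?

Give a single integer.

Op 1: place WR@(1,4)
Op 2: place BK@(2,2)
Op 3: place WK@(1,0)
Op 4: place WQ@(2,0)
Op 5: place BR@(4,0)
Op 6: remove (4,0)
Op 7: place WK@(4,3)
Per-piece attacks for W:
  WK@(1,0): attacks (1,1) (2,0) (0,0) (2,1) (0,1)
  WR@(1,4): attacks (1,3) (1,2) (1,1) (1,0) (2,4) (3,4) (4,4) (0,4) [ray(0,-1) blocked at (1,0)]
  WQ@(2,0): attacks (2,1) (2,2) (3,0) (4,0) (1,0) (3,1) (4,2) (1,1) (0,2) [ray(0,1) blocked at (2,2); ray(-1,0) blocked at (1,0)]
  WK@(4,3): attacks (4,4) (4,2) (3,3) (3,4) (3,2)
Union (20 distinct): (0,0) (0,1) (0,2) (0,4) (1,0) (1,1) (1,2) (1,3) (2,0) (2,1) (2,2) (2,4) (3,0) (3,1) (3,2) (3,3) (3,4) (4,0) (4,2) (4,4)

Answer: 20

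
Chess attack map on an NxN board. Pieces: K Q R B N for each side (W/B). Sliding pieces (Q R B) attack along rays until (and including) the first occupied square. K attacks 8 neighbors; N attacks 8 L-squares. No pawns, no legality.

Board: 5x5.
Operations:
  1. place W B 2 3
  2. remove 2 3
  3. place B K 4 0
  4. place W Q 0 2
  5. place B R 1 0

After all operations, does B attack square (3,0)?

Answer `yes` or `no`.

Op 1: place WB@(2,3)
Op 2: remove (2,3)
Op 3: place BK@(4,0)
Op 4: place WQ@(0,2)
Op 5: place BR@(1,0)
Per-piece attacks for B:
  BR@(1,0): attacks (1,1) (1,2) (1,3) (1,4) (2,0) (3,0) (4,0) (0,0) [ray(1,0) blocked at (4,0)]
  BK@(4,0): attacks (4,1) (3,0) (3,1)
B attacks (3,0): yes

Answer: yes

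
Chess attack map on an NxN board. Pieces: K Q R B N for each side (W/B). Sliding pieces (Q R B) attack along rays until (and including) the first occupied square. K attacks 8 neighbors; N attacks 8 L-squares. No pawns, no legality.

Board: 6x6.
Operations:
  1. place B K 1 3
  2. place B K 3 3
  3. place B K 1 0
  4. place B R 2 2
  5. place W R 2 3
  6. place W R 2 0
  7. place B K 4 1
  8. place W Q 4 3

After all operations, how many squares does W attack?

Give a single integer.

Answer: 19

Derivation:
Op 1: place BK@(1,3)
Op 2: place BK@(3,3)
Op 3: place BK@(1,0)
Op 4: place BR@(2,2)
Op 5: place WR@(2,3)
Op 6: place WR@(2,0)
Op 7: place BK@(4,1)
Op 8: place WQ@(4,3)
Per-piece attacks for W:
  WR@(2,0): attacks (2,1) (2,2) (3,0) (4,0) (5,0) (1,0) [ray(0,1) blocked at (2,2); ray(-1,0) blocked at (1,0)]
  WR@(2,3): attacks (2,4) (2,5) (2,2) (3,3) (1,3) [ray(0,-1) blocked at (2,2); ray(1,0) blocked at (3,3); ray(-1,0) blocked at (1,3)]
  WQ@(4,3): attacks (4,4) (4,5) (4,2) (4,1) (5,3) (3,3) (5,4) (5,2) (3,4) (2,5) (3,2) (2,1) (1,0) [ray(0,-1) blocked at (4,1); ray(-1,0) blocked at (3,3); ray(-1,-1) blocked at (1,0)]
Union (19 distinct): (1,0) (1,3) (2,1) (2,2) (2,4) (2,5) (3,0) (3,2) (3,3) (3,4) (4,0) (4,1) (4,2) (4,4) (4,5) (5,0) (5,2) (5,3) (5,4)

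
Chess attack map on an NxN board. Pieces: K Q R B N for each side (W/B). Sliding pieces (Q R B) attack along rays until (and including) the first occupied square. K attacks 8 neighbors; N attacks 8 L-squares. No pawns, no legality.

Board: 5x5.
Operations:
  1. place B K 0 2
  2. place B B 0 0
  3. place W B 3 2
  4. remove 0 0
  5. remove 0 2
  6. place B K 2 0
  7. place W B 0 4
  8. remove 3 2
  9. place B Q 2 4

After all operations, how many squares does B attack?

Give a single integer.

Op 1: place BK@(0,2)
Op 2: place BB@(0,0)
Op 3: place WB@(3,2)
Op 4: remove (0,0)
Op 5: remove (0,2)
Op 6: place BK@(2,0)
Op 7: place WB@(0,4)
Op 8: remove (3,2)
Op 9: place BQ@(2,4)
Per-piece attacks for B:
  BK@(2,0): attacks (2,1) (3,0) (1,0) (3,1) (1,1)
  BQ@(2,4): attacks (2,3) (2,2) (2,1) (2,0) (3,4) (4,4) (1,4) (0,4) (3,3) (4,2) (1,3) (0,2) [ray(0,-1) blocked at (2,0); ray(-1,0) blocked at (0,4)]
Union (16 distinct): (0,2) (0,4) (1,0) (1,1) (1,3) (1,4) (2,0) (2,1) (2,2) (2,3) (3,0) (3,1) (3,3) (3,4) (4,2) (4,4)

Answer: 16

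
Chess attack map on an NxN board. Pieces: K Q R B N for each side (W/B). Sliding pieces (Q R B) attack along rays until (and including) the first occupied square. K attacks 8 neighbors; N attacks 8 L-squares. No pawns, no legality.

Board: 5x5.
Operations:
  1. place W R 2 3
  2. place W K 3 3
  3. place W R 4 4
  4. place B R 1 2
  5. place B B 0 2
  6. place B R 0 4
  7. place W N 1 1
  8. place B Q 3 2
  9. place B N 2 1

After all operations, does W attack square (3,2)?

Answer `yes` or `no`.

Answer: yes

Derivation:
Op 1: place WR@(2,3)
Op 2: place WK@(3,3)
Op 3: place WR@(4,4)
Op 4: place BR@(1,2)
Op 5: place BB@(0,2)
Op 6: place BR@(0,4)
Op 7: place WN@(1,1)
Op 8: place BQ@(3,2)
Op 9: place BN@(2,1)
Per-piece attacks for W:
  WN@(1,1): attacks (2,3) (3,2) (0,3) (3,0)
  WR@(2,3): attacks (2,4) (2,2) (2,1) (3,3) (1,3) (0,3) [ray(0,-1) blocked at (2,1); ray(1,0) blocked at (3,3)]
  WK@(3,3): attacks (3,4) (3,2) (4,3) (2,3) (4,4) (4,2) (2,4) (2,2)
  WR@(4,4): attacks (4,3) (4,2) (4,1) (4,0) (3,4) (2,4) (1,4) (0,4) [ray(-1,0) blocked at (0,4)]
W attacks (3,2): yes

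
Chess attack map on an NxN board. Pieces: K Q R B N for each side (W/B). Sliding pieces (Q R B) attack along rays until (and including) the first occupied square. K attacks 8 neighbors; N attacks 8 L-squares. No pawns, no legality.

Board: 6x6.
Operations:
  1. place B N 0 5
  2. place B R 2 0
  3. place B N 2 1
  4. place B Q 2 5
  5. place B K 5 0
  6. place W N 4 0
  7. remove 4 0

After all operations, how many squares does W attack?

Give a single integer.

Answer: 0

Derivation:
Op 1: place BN@(0,5)
Op 2: place BR@(2,0)
Op 3: place BN@(2,1)
Op 4: place BQ@(2,5)
Op 5: place BK@(5,0)
Op 6: place WN@(4,0)
Op 7: remove (4,0)
Per-piece attacks for W:
Union (0 distinct): (none)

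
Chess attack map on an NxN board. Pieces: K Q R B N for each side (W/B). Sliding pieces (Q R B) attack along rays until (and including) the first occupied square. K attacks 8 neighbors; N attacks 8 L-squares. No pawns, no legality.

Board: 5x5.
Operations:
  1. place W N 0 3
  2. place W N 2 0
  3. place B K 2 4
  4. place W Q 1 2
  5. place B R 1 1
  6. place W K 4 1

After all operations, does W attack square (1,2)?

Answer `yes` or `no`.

Op 1: place WN@(0,3)
Op 2: place WN@(2,0)
Op 3: place BK@(2,4)
Op 4: place WQ@(1,2)
Op 5: place BR@(1,1)
Op 6: place WK@(4,1)
Per-piece attacks for W:
  WN@(0,3): attacks (2,4) (1,1) (2,2)
  WQ@(1,2): attacks (1,3) (1,4) (1,1) (2,2) (3,2) (4,2) (0,2) (2,3) (3,4) (2,1) (3,0) (0,3) (0,1) [ray(0,-1) blocked at (1,1); ray(-1,1) blocked at (0,3)]
  WN@(2,0): attacks (3,2) (4,1) (1,2) (0,1)
  WK@(4,1): attacks (4,2) (4,0) (3,1) (3,2) (3,0)
W attacks (1,2): yes

Answer: yes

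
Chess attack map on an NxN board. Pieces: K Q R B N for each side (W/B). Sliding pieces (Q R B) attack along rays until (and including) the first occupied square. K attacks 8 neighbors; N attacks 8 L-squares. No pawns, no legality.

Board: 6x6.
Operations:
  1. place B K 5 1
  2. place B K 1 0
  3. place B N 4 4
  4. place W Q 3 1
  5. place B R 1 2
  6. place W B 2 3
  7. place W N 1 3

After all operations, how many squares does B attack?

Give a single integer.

Op 1: place BK@(5,1)
Op 2: place BK@(1,0)
Op 3: place BN@(4,4)
Op 4: place WQ@(3,1)
Op 5: place BR@(1,2)
Op 6: place WB@(2,3)
Op 7: place WN@(1,3)
Per-piece attacks for B:
  BK@(1,0): attacks (1,1) (2,0) (0,0) (2,1) (0,1)
  BR@(1,2): attacks (1,3) (1,1) (1,0) (2,2) (3,2) (4,2) (5,2) (0,2) [ray(0,1) blocked at (1,3); ray(0,-1) blocked at (1,0)]
  BN@(4,4): attacks (2,5) (5,2) (3,2) (2,3)
  BK@(5,1): attacks (5,2) (5,0) (4,1) (4,2) (4,0)
Union (17 distinct): (0,0) (0,1) (0,2) (1,0) (1,1) (1,3) (2,0) (2,1) (2,2) (2,3) (2,5) (3,2) (4,0) (4,1) (4,2) (5,0) (5,2)

Answer: 17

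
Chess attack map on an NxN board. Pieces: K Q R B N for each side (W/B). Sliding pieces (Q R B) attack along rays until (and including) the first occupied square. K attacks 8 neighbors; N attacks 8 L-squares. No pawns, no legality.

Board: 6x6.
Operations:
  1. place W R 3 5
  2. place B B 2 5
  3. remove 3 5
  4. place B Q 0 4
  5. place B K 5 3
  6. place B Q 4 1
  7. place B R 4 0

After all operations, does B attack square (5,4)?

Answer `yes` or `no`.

Op 1: place WR@(3,5)
Op 2: place BB@(2,5)
Op 3: remove (3,5)
Op 4: place BQ@(0,4)
Op 5: place BK@(5,3)
Op 6: place BQ@(4,1)
Op 7: place BR@(4,0)
Per-piece attacks for B:
  BQ@(0,4): attacks (0,5) (0,3) (0,2) (0,1) (0,0) (1,4) (2,4) (3,4) (4,4) (5,4) (1,5) (1,3) (2,2) (3,1) (4,0) [ray(1,-1) blocked at (4,0)]
  BB@(2,5): attacks (3,4) (4,3) (5,2) (1,4) (0,3)
  BR@(4,0): attacks (4,1) (5,0) (3,0) (2,0) (1,0) (0,0) [ray(0,1) blocked at (4,1)]
  BQ@(4,1): attacks (4,2) (4,3) (4,4) (4,5) (4,0) (5,1) (3,1) (2,1) (1,1) (0,1) (5,2) (5,0) (3,2) (2,3) (1,4) (0,5) (3,0) [ray(0,-1) blocked at (4,0)]
  BK@(5,3): attacks (5,4) (5,2) (4,3) (4,4) (4,2)
B attacks (5,4): yes

Answer: yes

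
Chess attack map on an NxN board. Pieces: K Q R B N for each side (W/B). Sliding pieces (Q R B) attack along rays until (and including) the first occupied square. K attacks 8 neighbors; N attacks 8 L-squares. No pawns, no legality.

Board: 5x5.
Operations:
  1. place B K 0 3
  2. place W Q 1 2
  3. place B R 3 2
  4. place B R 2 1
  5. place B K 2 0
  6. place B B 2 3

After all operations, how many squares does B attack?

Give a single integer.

Answer: 19

Derivation:
Op 1: place BK@(0,3)
Op 2: place WQ@(1,2)
Op 3: place BR@(3,2)
Op 4: place BR@(2,1)
Op 5: place BK@(2,0)
Op 6: place BB@(2,3)
Per-piece attacks for B:
  BK@(0,3): attacks (0,4) (0,2) (1,3) (1,4) (1,2)
  BK@(2,0): attacks (2,1) (3,0) (1,0) (3,1) (1,1)
  BR@(2,1): attacks (2,2) (2,3) (2,0) (3,1) (4,1) (1,1) (0,1) [ray(0,1) blocked at (2,3); ray(0,-1) blocked at (2,0)]
  BB@(2,3): attacks (3,4) (3,2) (1,4) (1,2) [ray(1,-1) blocked at (3,2); ray(-1,-1) blocked at (1,2)]
  BR@(3,2): attacks (3,3) (3,4) (3,1) (3,0) (4,2) (2,2) (1,2) [ray(-1,0) blocked at (1,2)]
Union (19 distinct): (0,1) (0,2) (0,4) (1,0) (1,1) (1,2) (1,3) (1,4) (2,0) (2,1) (2,2) (2,3) (3,0) (3,1) (3,2) (3,3) (3,4) (4,1) (4,2)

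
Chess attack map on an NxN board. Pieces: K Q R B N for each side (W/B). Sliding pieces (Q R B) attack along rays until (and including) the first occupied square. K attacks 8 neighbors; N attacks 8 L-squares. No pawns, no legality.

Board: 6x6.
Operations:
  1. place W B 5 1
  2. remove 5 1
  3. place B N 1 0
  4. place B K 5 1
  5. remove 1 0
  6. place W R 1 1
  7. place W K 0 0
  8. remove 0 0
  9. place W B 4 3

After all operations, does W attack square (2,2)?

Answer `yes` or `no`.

Op 1: place WB@(5,1)
Op 2: remove (5,1)
Op 3: place BN@(1,0)
Op 4: place BK@(5,1)
Op 5: remove (1,0)
Op 6: place WR@(1,1)
Op 7: place WK@(0,0)
Op 8: remove (0,0)
Op 9: place WB@(4,3)
Per-piece attacks for W:
  WR@(1,1): attacks (1,2) (1,3) (1,4) (1,5) (1,0) (2,1) (3,1) (4,1) (5,1) (0,1) [ray(1,0) blocked at (5,1)]
  WB@(4,3): attacks (5,4) (5,2) (3,4) (2,5) (3,2) (2,1) (1,0)
W attacks (2,2): no

Answer: no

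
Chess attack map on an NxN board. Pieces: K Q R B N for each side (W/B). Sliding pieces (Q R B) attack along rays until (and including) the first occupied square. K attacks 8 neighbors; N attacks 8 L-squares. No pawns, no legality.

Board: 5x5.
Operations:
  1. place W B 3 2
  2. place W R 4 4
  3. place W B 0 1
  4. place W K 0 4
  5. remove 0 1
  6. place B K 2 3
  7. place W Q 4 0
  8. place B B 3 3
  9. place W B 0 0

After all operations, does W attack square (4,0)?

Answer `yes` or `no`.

Answer: yes

Derivation:
Op 1: place WB@(3,2)
Op 2: place WR@(4,4)
Op 3: place WB@(0,1)
Op 4: place WK@(0,4)
Op 5: remove (0,1)
Op 6: place BK@(2,3)
Op 7: place WQ@(4,0)
Op 8: place BB@(3,3)
Op 9: place WB@(0,0)
Per-piece attacks for W:
  WB@(0,0): attacks (1,1) (2,2) (3,3) [ray(1,1) blocked at (3,3)]
  WK@(0,4): attacks (0,3) (1,4) (1,3)
  WB@(3,2): attacks (4,3) (4,1) (2,3) (2,1) (1,0) [ray(-1,1) blocked at (2,3)]
  WQ@(4,0): attacks (4,1) (4,2) (4,3) (4,4) (3,0) (2,0) (1,0) (0,0) (3,1) (2,2) (1,3) (0,4) [ray(0,1) blocked at (4,4); ray(-1,0) blocked at (0,0); ray(-1,1) blocked at (0,4)]
  WR@(4,4): attacks (4,3) (4,2) (4,1) (4,0) (3,4) (2,4) (1,4) (0,4) [ray(0,-1) blocked at (4,0); ray(-1,0) blocked at (0,4)]
W attacks (4,0): yes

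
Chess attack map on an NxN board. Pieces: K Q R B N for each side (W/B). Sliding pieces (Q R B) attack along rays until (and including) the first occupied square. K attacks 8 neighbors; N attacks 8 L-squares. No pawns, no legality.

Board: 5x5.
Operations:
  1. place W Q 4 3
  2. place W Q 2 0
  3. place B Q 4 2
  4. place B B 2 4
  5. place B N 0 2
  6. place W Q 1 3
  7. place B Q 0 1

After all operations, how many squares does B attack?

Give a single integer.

Answer: 20

Derivation:
Op 1: place WQ@(4,3)
Op 2: place WQ@(2,0)
Op 3: place BQ@(4,2)
Op 4: place BB@(2,4)
Op 5: place BN@(0,2)
Op 6: place WQ@(1,3)
Op 7: place BQ@(0,1)
Per-piece attacks for B:
  BQ@(0,1): attacks (0,2) (0,0) (1,1) (2,1) (3,1) (4,1) (1,2) (2,3) (3,4) (1,0) [ray(0,1) blocked at (0,2)]
  BN@(0,2): attacks (1,4) (2,3) (1,0) (2,1)
  BB@(2,4): attacks (3,3) (4,2) (1,3) [ray(1,-1) blocked at (4,2); ray(-1,-1) blocked at (1,3)]
  BQ@(4,2): attacks (4,3) (4,1) (4,0) (3,2) (2,2) (1,2) (0,2) (3,3) (2,4) (3,1) (2,0) [ray(0,1) blocked at (4,3); ray(-1,0) blocked at (0,2); ray(-1,1) blocked at (2,4); ray(-1,-1) blocked at (2,0)]
Union (20 distinct): (0,0) (0,2) (1,0) (1,1) (1,2) (1,3) (1,4) (2,0) (2,1) (2,2) (2,3) (2,4) (3,1) (3,2) (3,3) (3,4) (4,0) (4,1) (4,2) (4,3)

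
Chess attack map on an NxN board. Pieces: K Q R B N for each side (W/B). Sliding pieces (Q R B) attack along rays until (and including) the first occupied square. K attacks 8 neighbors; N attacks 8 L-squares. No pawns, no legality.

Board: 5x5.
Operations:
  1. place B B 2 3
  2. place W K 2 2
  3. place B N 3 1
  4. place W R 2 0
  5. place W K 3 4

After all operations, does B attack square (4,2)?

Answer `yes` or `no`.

Op 1: place BB@(2,3)
Op 2: place WK@(2,2)
Op 3: place BN@(3,1)
Op 4: place WR@(2,0)
Op 5: place WK@(3,4)
Per-piece attacks for B:
  BB@(2,3): attacks (3,4) (3,2) (4,1) (1,4) (1,2) (0,1) [ray(1,1) blocked at (3,4)]
  BN@(3,1): attacks (4,3) (2,3) (1,2) (1,0)
B attacks (4,2): no

Answer: no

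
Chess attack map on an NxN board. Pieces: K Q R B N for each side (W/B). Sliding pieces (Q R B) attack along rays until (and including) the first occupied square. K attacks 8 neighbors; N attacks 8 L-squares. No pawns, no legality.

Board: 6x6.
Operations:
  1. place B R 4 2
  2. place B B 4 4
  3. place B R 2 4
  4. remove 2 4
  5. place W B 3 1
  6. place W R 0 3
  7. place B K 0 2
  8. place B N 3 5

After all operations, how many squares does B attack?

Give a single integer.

Op 1: place BR@(4,2)
Op 2: place BB@(4,4)
Op 3: place BR@(2,4)
Op 4: remove (2,4)
Op 5: place WB@(3,1)
Op 6: place WR@(0,3)
Op 7: place BK@(0,2)
Op 8: place BN@(3,5)
Per-piece attacks for B:
  BK@(0,2): attacks (0,3) (0,1) (1,2) (1,3) (1,1)
  BN@(3,5): attacks (4,3) (5,4) (2,3) (1,4)
  BR@(4,2): attacks (4,3) (4,4) (4,1) (4,0) (5,2) (3,2) (2,2) (1,2) (0,2) [ray(0,1) blocked at (4,4); ray(-1,0) blocked at (0,2)]
  BB@(4,4): attacks (5,5) (5,3) (3,5) (3,3) (2,2) (1,1) (0,0) [ray(-1,1) blocked at (3,5)]
Union (21 distinct): (0,0) (0,1) (0,2) (0,3) (1,1) (1,2) (1,3) (1,4) (2,2) (2,3) (3,2) (3,3) (3,5) (4,0) (4,1) (4,3) (4,4) (5,2) (5,3) (5,4) (5,5)

Answer: 21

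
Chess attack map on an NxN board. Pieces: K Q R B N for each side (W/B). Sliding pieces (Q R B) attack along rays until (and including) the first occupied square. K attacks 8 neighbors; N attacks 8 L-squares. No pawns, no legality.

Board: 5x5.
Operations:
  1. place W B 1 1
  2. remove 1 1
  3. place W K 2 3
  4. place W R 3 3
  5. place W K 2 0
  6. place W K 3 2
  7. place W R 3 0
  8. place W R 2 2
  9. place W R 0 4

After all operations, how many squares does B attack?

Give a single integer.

Op 1: place WB@(1,1)
Op 2: remove (1,1)
Op 3: place WK@(2,3)
Op 4: place WR@(3,3)
Op 5: place WK@(2,0)
Op 6: place WK@(3,2)
Op 7: place WR@(3,0)
Op 8: place WR@(2,2)
Op 9: place WR@(0,4)
Per-piece attacks for B:
Union (0 distinct): (none)

Answer: 0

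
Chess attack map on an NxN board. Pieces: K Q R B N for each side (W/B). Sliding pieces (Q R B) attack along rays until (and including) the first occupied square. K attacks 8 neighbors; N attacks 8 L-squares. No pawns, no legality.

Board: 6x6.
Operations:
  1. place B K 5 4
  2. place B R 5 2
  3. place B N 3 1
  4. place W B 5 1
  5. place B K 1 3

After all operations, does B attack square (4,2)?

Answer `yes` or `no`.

Answer: yes

Derivation:
Op 1: place BK@(5,4)
Op 2: place BR@(5,2)
Op 3: place BN@(3,1)
Op 4: place WB@(5,1)
Op 5: place BK@(1,3)
Per-piece attacks for B:
  BK@(1,3): attacks (1,4) (1,2) (2,3) (0,3) (2,4) (2,2) (0,4) (0,2)
  BN@(3,1): attacks (4,3) (5,2) (2,3) (1,2) (5,0) (1,0)
  BR@(5,2): attacks (5,3) (5,4) (5,1) (4,2) (3,2) (2,2) (1,2) (0,2) [ray(0,1) blocked at (5,4); ray(0,-1) blocked at (5,1)]
  BK@(5,4): attacks (5,5) (5,3) (4,4) (4,5) (4,3)
B attacks (4,2): yes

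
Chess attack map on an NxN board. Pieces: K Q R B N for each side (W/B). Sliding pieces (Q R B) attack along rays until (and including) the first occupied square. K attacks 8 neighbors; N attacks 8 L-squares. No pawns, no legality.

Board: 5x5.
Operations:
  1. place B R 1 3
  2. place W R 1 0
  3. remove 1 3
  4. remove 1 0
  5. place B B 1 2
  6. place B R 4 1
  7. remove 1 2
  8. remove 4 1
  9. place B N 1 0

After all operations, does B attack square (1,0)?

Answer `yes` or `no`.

Answer: no

Derivation:
Op 1: place BR@(1,3)
Op 2: place WR@(1,0)
Op 3: remove (1,3)
Op 4: remove (1,0)
Op 5: place BB@(1,2)
Op 6: place BR@(4,1)
Op 7: remove (1,2)
Op 8: remove (4,1)
Op 9: place BN@(1,0)
Per-piece attacks for B:
  BN@(1,0): attacks (2,2) (3,1) (0,2)
B attacks (1,0): no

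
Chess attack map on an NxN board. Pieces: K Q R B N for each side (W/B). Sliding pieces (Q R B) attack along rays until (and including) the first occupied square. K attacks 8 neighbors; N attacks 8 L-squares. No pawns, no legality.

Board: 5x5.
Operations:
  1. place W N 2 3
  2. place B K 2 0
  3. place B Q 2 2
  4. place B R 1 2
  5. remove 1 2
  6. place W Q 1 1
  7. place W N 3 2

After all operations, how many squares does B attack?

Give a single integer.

Op 1: place WN@(2,3)
Op 2: place BK@(2,0)
Op 3: place BQ@(2,2)
Op 4: place BR@(1,2)
Op 5: remove (1,2)
Op 6: place WQ@(1,1)
Op 7: place WN@(3,2)
Per-piece attacks for B:
  BK@(2,0): attacks (2,1) (3,0) (1,0) (3,1) (1,1)
  BQ@(2,2): attacks (2,3) (2,1) (2,0) (3,2) (1,2) (0,2) (3,3) (4,4) (3,1) (4,0) (1,3) (0,4) (1,1) [ray(0,1) blocked at (2,3); ray(0,-1) blocked at (2,0); ray(1,0) blocked at (3,2); ray(-1,-1) blocked at (1,1)]
Union (15 distinct): (0,2) (0,4) (1,0) (1,1) (1,2) (1,3) (2,0) (2,1) (2,3) (3,0) (3,1) (3,2) (3,3) (4,0) (4,4)

Answer: 15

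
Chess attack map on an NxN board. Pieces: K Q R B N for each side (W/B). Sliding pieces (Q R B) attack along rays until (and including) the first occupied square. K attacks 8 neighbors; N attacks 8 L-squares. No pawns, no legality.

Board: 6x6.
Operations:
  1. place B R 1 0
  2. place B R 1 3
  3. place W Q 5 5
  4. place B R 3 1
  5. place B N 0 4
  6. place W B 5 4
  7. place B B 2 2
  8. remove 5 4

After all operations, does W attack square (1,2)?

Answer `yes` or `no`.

Answer: no

Derivation:
Op 1: place BR@(1,0)
Op 2: place BR@(1,3)
Op 3: place WQ@(5,5)
Op 4: place BR@(3,1)
Op 5: place BN@(0,4)
Op 6: place WB@(5,4)
Op 7: place BB@(2,2)
Op 8: remove (5,4)
Per-piece attacks for W:
  WQ@(5,5): attacks (5,4) (5,3) (5,2) (5,1) (5,0) (4,5) (3,5) (2,5) (1,5) (0,5) (4,4) (3,3) (2,2) [ray(-1,-1) blocked at (2,2)]
W attacks (1,2): no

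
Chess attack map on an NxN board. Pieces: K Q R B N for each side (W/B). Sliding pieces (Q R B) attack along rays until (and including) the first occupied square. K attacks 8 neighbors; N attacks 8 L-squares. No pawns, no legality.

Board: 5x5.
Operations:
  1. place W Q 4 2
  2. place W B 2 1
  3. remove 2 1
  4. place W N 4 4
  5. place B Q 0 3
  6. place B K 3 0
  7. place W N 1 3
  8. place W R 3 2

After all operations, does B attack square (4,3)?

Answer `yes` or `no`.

Op 1: place WQ@(4,2)
Op 2: place WB@(2,1)
Op 3: remove (2,1)
Op 4: place WN@(4,4)
Op 5: place BQ@(0,3)
Op 6: place BK@(3,0)
Op 7: place WN@(1,3)
Op 8: place WR@(3,2)
Per-piece attacks for B:
  BQ@(0,3): attacks (0,4) (0,2) (0,1) (0,0) (1,3) (1,4) (1,2) (2,1) (3,0) [ray(1,0) blocked at (1,3); ray(1,-1) blocked at (3,0)]
  BK@(3,0): attacks (3,1) (4,0) (2,0) (4,1) (2,1)
B attacks (4,3): no

Answer: no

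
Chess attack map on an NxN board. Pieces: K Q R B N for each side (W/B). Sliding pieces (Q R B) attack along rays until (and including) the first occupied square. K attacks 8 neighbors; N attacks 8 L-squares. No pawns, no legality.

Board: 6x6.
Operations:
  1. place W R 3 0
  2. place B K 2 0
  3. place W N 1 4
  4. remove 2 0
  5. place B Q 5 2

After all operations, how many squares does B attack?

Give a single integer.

Op 1: place WR@(3,0)
Op 2: place BK@(2,0)
Op 3: place WN@(1,4)
Op 4: remove (2,0)
Op 5: place BQ@(5,2)
Per-piece attacks for B:
  BQ@(5,2): attacks (5,3) (5,4) (5,5) (5,1) (5,0) (4,2) (3,2) (2,2) (1,2) (0,2) (4,3) (3,4) (2,5) (4,1) (3,0) [ray(-1,-1) blocked at (3,0)]
Union (15 distinct): (0,2) (1,2) (2,2) (2,5) (3,0) (3,2) (3,4) (4,1) (4,2) (4,3) (5,0) (5,1) (5,3) (5,4) (5,5)

Answer: 15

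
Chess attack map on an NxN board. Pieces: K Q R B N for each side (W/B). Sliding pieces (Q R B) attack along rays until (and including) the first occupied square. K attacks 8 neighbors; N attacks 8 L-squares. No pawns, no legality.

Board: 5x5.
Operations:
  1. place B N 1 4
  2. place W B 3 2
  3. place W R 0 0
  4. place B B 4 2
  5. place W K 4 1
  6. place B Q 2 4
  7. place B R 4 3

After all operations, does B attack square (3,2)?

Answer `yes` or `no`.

Op 1: place BN@(1,4)
Op 2: place WB@(3,2)
Op 3: place WR@(0,0)
Op 4: place BB@(4,2)
Op 5: place WK@(4,1)
Op 6: place BQ@(2,4)
Op 7: place BR@(4,3)
Per-piece attacks for B:
  BN@(1,4): attacks (2,2) (3,3) (0,2)
  BQ@(2,4): attacks (2,3) (2,2) (2,1) (2,0) (3,4) (4,4) (1,4) (3,3) (4,2) (1,3) (0,2) [ray(-1,0) blocked at (1,4); ray(1,-1) blocked at (4,2)]
  BB@(4,2): attacks (3,3) (2,4) (3,1) (2,0) [ray(-1,1) blocked at (2,4)]
  BR@(4,3): attacks (4,4) (4,2) (3,3) (2,3) (1,3) (0,3) [ray(0,-1) blocked at (4,2)]
B attacks (3,2): no

Answer: no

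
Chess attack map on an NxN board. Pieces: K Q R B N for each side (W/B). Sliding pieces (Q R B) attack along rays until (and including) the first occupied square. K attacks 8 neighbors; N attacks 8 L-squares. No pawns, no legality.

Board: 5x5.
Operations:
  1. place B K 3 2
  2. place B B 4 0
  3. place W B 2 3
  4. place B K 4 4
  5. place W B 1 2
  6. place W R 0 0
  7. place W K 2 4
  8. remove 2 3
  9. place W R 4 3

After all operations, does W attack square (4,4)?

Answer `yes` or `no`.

Op 1: place BK@(3,2)
Op 2: place BB@(4,0)
Op 3: place WB@(2,3)
Op 4: place BK@(4,4)
Op 5: place WB@(1,2)
Op 6: place WR@(0,0)
Op 7: place WK@(2,4)
Op 8: remove (2,3)
Op 9: place WR@(4,3)
Per-piece attacks for W:
  WR@(0,0): attacks (0,1) (0,2) (0,3) (0,4) (1,0) (2,0) (3,0) (4,0) [ray(1,0) blocked at (4,0)]
  WB@(1,2): attacks (2,3) (3,4) (2,1) (3,0) (0,3) (0,1)
  WK@(2,4): attacks (2,3) (3,4) (1,4) (3,3) (1,3)
  WR@(4,3): attacks (4,4) (4,2) (4,1) (4,0) (3,3) (2,3) (1,3) (0,3) [ray(0,1) blocked at (4,4); ray(0,-1) blocked at (4,0)]
W attacks (4,4): yes

Answer: yes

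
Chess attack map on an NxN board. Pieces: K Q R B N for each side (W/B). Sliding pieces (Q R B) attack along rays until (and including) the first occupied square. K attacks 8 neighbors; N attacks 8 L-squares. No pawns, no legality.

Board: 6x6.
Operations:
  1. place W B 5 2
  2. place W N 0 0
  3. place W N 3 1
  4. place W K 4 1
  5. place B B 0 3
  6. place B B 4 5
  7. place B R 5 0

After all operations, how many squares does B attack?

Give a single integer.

Op 1: place WB@(5,2)
Op 2: place WN@(0,0)
Op 3: place WN@(3,1)
Op 4: place WK@(4,1)
Op 5: place BB@(0,3)
Op 6: place BB@(4,5)
Op 7: place BR@(5,0)
Per-piece attacks for B:
  BB@(0,3): attacks (1,4) (2,5) (1,2) (2,1) (3,0)
  BB@(4,5): attacks (5,4) (3,4) (2,3) (1,2) (0,1)
  BR@(5,0): attacks (5,1) (5,2) (4,0) (3,0) (2,0) (1,0) (0,0) [ray(0,1) blocked at (5,2); ray(-1,0) blocked at (0,0)]
Union (15 distinct): (0,0) (0,1) (1,0) (1,2) (1,4) (2,0) (2,1) (2,3) (2,5) (3,0) (3,4) (4,0) (5,1) (5,2) (5,4)

Answer: 15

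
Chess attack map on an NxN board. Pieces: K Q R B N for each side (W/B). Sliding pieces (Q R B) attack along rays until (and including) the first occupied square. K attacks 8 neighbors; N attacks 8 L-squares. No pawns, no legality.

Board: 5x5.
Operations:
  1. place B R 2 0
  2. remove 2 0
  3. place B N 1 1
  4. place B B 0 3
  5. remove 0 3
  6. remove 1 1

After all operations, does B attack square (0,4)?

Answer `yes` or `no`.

Answer: no

Derivation:
Op 1: place BR@(2,0)
Op 2: remove (2,0)
Op 3: place BN@(1,1)
Op 4: place BB@(0,3)
Op 5: remove (0,3)
Op 6: remove (1,1)
Per-piece attacks for B:
B attacks (0,4): no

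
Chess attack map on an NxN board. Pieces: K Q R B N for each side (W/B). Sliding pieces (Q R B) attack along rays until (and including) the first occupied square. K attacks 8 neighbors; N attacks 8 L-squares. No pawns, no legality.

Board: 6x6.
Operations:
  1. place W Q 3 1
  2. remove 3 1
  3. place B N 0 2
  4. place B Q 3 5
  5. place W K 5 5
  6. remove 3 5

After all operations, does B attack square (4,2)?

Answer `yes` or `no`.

Op 1: place WQ@(3,1)
Op 2: remove (3,1)
Op 3: place BN@(0,2)
Op 4: place BQ@(3,5)
Op 5: place WK@(5,5)
Op 6: remove (3,5)
Per-piece attacks for B:
  BN@(0,2): attacks (1,4) (2,3) (1,0) (2,1)
B attacks (4,2): no

Answer: no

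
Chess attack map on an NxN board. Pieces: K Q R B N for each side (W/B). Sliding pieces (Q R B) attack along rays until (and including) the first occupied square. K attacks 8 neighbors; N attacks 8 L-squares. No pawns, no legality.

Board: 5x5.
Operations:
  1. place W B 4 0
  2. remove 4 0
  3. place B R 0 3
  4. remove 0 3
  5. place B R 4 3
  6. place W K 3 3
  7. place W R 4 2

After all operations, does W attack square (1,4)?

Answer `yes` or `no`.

Answer: no

Derivation:
Op 1: place WB@(4,0)
Op 2: remove (4,0)
Op 3: place BR@(0,3)
Op 4: remove (0,3)
Op 5: place BR@(4,3)
Op 6: place WK@(3,3)
Op 7: place WR@(4,2)
Per-piece attacks for W:
  WK@(3,3): attacks (3,4) (3,2) (4,3) (2,3) (4,4) (4,2) (2,4) (2,2)
  WR@(4,2): attacks (4,3) (4,1) (4,0) (3,2) (2,2) (1,2) (0,2) [ray(0,1) blocked at (4,3)]
W attacks (1,4): no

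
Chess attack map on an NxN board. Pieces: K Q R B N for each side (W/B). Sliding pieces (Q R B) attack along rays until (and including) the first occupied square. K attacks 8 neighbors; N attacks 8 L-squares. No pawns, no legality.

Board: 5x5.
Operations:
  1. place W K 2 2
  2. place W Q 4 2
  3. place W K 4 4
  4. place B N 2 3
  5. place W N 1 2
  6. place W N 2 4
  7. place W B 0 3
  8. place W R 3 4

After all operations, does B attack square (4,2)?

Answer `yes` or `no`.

Answer: yes

Derivation:
Op 1: place WK@(2,2)
Op 2: place WQ@(4,2)
Op 3: place WK@(4,4)
Op 4: place BN@(2,3)
Op 5: place WN@(1,2)
Op 6: place WN@(2,4)
Op 7: place WB@(0,3)
Op 8: place WR@(3,4)
Per-piece attacks for B:
  BN@(2,3): attacks (4,4) (0,4) (3,1) (4,2) (1,1) (0,2)
B attacks (4,2): yes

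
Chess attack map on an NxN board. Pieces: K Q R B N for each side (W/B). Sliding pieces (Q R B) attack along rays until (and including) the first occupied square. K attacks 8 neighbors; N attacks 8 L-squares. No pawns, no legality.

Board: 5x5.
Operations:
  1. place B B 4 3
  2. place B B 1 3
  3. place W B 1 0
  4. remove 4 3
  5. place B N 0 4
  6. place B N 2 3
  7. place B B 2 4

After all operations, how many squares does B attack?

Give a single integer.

Answer: 13

Derivation:
Op 1: place BB@(4,3)
Op 2: place BB@(1,3)
Op 3: place WB@(1,0)
Op 4: remove (4,3)
Op 5: place BN@(0,4)
Op 6: place BN@(2,3)
Op 7: place BB@(2,4)
Per-piece attacks for B:
  BN@(0,4): attacks (1,2) (2,3)
  BB@(1,3): attacks (2,4) (2,2) (3,1) (4,0) (0,4) (0,2) [ray(1,1) blocked at (2,4); ray(-1,1) blocked at (0,4)]
  BN@(2,3): attacks (4,4) (0,4) (3,1) (4,2) (1,1) (0,2)
  BB@(2,4): attacks (3,3) (4,2) (1,3) [ray(-1,-1) blocked at (1,3)]
Union (13 distinct): (0,2) (0,4) (1,1) (1,2) (1,3) (2,2) (2,3) (2,4) (3,1) (3,3) (4,0) (4,2) (4,4)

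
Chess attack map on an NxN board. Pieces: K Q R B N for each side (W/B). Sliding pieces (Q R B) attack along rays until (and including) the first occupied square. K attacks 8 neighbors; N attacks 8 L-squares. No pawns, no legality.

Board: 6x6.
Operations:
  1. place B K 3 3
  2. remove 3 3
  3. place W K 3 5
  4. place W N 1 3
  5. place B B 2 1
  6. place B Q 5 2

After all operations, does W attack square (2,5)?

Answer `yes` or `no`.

Op 1: place BK@(3,3)
Op 2: remove (3,3)
Op 3: place WK@(3,5)
Op 4: place WN@(1,3)
Op 5: place BB@(2,1)
Op 6: place BQ@(5,2)
Per-piece attacks for W:
  WN@(1,3): attacks (2,5) (3,4) (0,5) (2,1) (3,2) (0,1)
  WK@(3,5): attacks (3,4) (4,5) (2,5) (4,4) (2,4)
W attacks (2,5): yes

Answer: yes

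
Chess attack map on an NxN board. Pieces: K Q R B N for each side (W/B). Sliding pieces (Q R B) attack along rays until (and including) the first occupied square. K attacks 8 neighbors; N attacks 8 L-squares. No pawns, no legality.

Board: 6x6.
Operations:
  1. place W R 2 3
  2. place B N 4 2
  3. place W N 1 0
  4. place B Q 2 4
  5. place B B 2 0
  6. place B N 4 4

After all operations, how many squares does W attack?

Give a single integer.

Op 1: place WR@(2,3)
Op 2: place BN@(4,2)
Op 3: place WN@(1,0)
Op 4: place BQ@(2,4)
Op 5: place BB@(2,0)
Op 6: place BN@(4,4)
Per-piece attacks for W:
  WN@(1,0): attacks (2,2) (3,1) (0,2)
  WR@(2,3): attacks (2,4) (2,2) (2,1) (2,0) (3,3) (4,3) (5,3) (1,3) (0,3) [ray(0,1) blocked at (2,4); ray(0,-1) blocked at (2,0)]
Union (11 distinct): (0,2) (0,3) (1,3) (2,0) (2,1) (2,2) (2,4) (3,1) (3,3) (4,3) (5,3)

Answer: 11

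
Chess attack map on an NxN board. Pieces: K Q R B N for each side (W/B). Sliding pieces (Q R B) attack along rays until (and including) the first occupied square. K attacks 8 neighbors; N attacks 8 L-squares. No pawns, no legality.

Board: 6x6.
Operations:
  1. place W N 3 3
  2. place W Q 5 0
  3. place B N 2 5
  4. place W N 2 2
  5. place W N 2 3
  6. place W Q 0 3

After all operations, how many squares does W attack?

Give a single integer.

Op 1: place WN@(3,3)
Op 2: place WQ@(5,0)
Op 3: place BN@(2,5)
Op 4: place WN@(2,2)
Op 5: place WN@(2,3)
Op 6: place WQ@(0,3)
Per-piece attacks for W:
  WQ@(0,3): attacks (0,4) (0,5) (0,2) (0,1) (0,0) (1,3) (2,3) (1,4) (2,5) (1,2) (2,1) (3,0) [ray(1,0) blocked at (2,3); ray(1,1) blocked at (2,5)]
  WN@(2,2): attacks (3,4) (4,3) (1,4) (0,3) (3,0) (4,1) (1,0) (0,1)
  WN@(2,3): attacks (3,5) (4,4) (1,5) (0,4) (3,1) (4,2) (1,1) (0,2)
  WN@(3,3): attacks (4,5) (5,4) (2,5) (1,4) (4,1) (5,2) (2,1) (1,2)
  WQ@(5,0): attacks (5,1) (5,2) (5,3) (5,4) (5,5) (4,0) (3,0) (2,0) (1,0) (0,0) (4,1) (3,2) (2,3) [ray(-1,1) blocked at (2,3)]
Union (32 distinct): (0,0) (0,1) (0,2) (0,3) (0,4) (0,5) (1,0) (1,1) (1,2) (1,3) (1,4) (1,5) (2,0) (2,1) (2,3) (2,5) (3,0) (3,1) (3,2) (3,4) (3,5) (4,0) (4,1) (4,2) (4,3) (4,4) (4,5) (5,1) (5,2) (5,3) (5,4) (5,5)

Answer: 32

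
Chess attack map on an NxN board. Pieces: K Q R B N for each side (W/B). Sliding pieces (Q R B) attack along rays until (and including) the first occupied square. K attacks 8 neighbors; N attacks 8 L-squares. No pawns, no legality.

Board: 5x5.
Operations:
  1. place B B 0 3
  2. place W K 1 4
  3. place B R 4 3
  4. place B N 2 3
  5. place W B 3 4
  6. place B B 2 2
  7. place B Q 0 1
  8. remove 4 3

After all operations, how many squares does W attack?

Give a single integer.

Answer: 6

Derivation:
Op 1: place BB@(0,3)
Op 2: place WK@(1,4)
Op 3: place BR@(4,3)
Op 4: place BN@(2,3)
Op 5: place WB@(3,4)
Op 6: place BB@(2,2)
Op 7: place BQ@(0,1)
Op 8: remove (4,3)
Per-piece attacks for W:
  WK@(1,4): attacks (1,3) (2,4) (0,4) (2,3) (0,3)
  WB@(3,4): attacks (4,3) (2,3) [ray(-1,-1) blocked at (2,3)]
Union (6 distinct): (0,3) (0,4) (1,3) (2,3) (2,4) (4,3)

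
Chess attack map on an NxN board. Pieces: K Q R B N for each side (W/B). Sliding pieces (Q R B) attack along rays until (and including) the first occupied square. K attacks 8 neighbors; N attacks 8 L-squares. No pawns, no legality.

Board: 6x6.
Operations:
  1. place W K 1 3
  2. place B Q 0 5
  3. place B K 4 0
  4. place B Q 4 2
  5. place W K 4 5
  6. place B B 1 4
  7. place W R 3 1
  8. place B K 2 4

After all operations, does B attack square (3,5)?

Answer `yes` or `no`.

Op 1: place WK@(1,3)
Op 2: place BQ@(0,5)
Op 3: place BK@(4,0)
Op 4: place BQ@(4,2)
Op 5: place WK@(4,5)
Op 6: place BB@(1,4)
Op 7: place WR@(3,1)
Op 8: place BK@(2,4)
Per-piece attacks for B:
  BQ@(0,5): attacks (0,4) (0,3) (0,2) (0,1) (0,0) (1,5) (2,5) (3,5) (4,5) (1,4) [ray(1,0) blocked at (4,5); ray(1,-1) blocked at (1,4)]
  BB@(1,4): attacks (2,5) (2,3) (3,2) (4,1) (5,0) (0,5) (0,3) [ray(-1,1) blocked at (0,5)]
  BK@(2,4): attacks (2,5) (2,3) (3,4) (1,4) (3,5) (3,3) (1,5) (1,3)
  BK@(4,0): attacks (4,1) (5,0) (3,0) (5,1) (3,1)
  BQ@(4,2): attacks (4,3) (4,4) (4,5) (4,1) (4,0) (5,2) (3,2) (2,2) (1,2) (0,2) (5,3) (5,1) (3,3) (2,4) (3,1) [ray(0,1) blocked at (4,5); ray(0,-1) blocked at (4,0); ray(-1,1) blocked at (2,4); ray(-1,-1) blocked at (3,1)]
B attacks (3,5): yes

Answer: yes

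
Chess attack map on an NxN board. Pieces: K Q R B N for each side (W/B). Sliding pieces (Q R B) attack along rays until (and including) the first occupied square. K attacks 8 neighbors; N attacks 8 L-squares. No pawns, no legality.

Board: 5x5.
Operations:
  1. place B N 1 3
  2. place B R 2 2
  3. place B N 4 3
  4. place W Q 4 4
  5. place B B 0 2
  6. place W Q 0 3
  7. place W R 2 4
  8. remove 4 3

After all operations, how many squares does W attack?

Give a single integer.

Answer: 17

Derivation:
Op 1: place BN@(1,3)
Op 2: place BR@(2,2)
Op 3: place BN@(4,3)
Op 4: place WQ@(4,4)
Op 5: place BB@(0,2)
Op 6: place WQ@(0,3)
Op 7: place WR@(2,4)
Op 8: remove (4,3)
Per-piece attacks for W:
  WQ@(0,3): attacks (0,4) (0,2) (1,3) (1,4) (1,2) (2,1) (3,0) [ray(0,-1) blocked at (0,2); ray(1,0) blocked at (1,3)]
  WR@(2,4): attacks (2,3) (2,2) (3,4) (4,4) (1,4) (0,4) [ray(0,-1) blocked at (2,2); ray(1,0) blocked at (4,4)]
  WQ@(4,4): attacks (4,3) (4,2) (4,1) (4,0) (3,4) (2,4) (3,3) (2,2) [ray(-1,0) blocked at (2,4); ray(-1,-1) blocked at (2,2)]
Union (17 distinct): (0,2) (0,4) (1,2) (1,3) (1,4) (2,1) (2,2) (2,3) (2,4) (3,0) (3,3) (3,4) (4,0) (4,1) (4,2) (4,3) (4,4)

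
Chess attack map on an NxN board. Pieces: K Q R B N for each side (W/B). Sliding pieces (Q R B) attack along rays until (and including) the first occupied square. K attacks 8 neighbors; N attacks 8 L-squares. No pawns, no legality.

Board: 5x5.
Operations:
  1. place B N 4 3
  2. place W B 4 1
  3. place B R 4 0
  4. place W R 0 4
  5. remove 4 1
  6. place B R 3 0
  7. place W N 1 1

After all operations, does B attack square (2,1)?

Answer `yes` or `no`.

Op 1: place BN@(4,3)
Op 2: place WB@(4,1)
Op 3: place BR@(4,0)
Op 4: place WR@(0,4)
Op 5: remove (4,1)
Op 6: place BR@(3,0)
Op 7: place WN@(1,1)
Per-piece attacks for B:
  BR@(3,0): attacks (3,1) (3,2) (3,3) (3,4) (4,0) (2,0) (1,0) (0,0) [ray(1,0) blocked at (4,0)]
  BR@(4,0): attacks (4,1) (4,2) (4,3) (3,0) [ray(0,1) blocked at (4,3); ray(-1,0) blocked at (3,0)]
  BN@(4,3): attacks (2,4) (3,1) (2,2)
B attacks (2,1): no

Answer: no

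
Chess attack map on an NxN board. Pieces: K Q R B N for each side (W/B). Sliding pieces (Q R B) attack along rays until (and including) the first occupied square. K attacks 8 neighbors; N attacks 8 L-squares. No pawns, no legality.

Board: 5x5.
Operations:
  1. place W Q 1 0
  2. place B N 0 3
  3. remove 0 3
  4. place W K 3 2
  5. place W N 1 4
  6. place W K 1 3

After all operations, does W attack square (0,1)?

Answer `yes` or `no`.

Answer: yes

Derivation:
Op 1: place WQ@(1,0)
Op 2: place BN@(0,3)
Op 3: remove (0,3)
Op 4: place WK@(3,2)
Op 5: place WN@(1,4)
Op 6: place WK@(1,3)
Per-piece attacks for W:
  WQ@(1,0): attacks (1,1) (1,2) (1,3) (2,0) (3,0) (4,0) (0,0) (2,1) (3,2) (0,1) [ray(0,1) blocked at (1,3); ray(1,1) blocked at (3,2)]
  WK@(1,3): attacks (1,4) (1,2) (2,3) (0,3) (2,4) (2,2) (0,4) (0,2)
  WN@(1,4): attacks (2,2) (3,3) (0,2)
  WK@(3,2): attacks (3,3) (3,1) (4,2) (2,2) (4,3) (4,1) (2,3) (2,1)
W attacks (0,1): yes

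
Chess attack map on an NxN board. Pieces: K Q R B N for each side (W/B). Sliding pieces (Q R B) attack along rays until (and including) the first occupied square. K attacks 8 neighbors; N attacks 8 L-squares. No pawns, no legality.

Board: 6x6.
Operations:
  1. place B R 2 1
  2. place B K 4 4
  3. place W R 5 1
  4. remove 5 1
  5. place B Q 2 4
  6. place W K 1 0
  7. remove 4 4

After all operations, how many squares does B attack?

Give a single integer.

Op 1: place BR@(2,1)
Op 2: place BK@(4,4)
Op 3: place WR@(5,1)
Op 4: remove (5,1)
Op 5: place BQ@(2,4)
Op 6: place WK@(1,0)
Op 7: remove (4,4)
Per-piece attacks for B:
  BR@(2,1): attacks (2,2) (2,3) (2,4) (2,0) (3,1) (4,1) (5,1) (1,1) (0,1) [ray(0,1) blocked at (2,4)]
  BQ@(2,4): attacks (2,5) (2,3) (2,2) (2,1) (3,4) (4,4) (5,4) (1,4) (0,4) (3,5) (3,3) (4,2) (5,1) (1,5) (1,3) (0,2) [ray(0,-1) blocked at (2,1)]
Union (22 distinct): (0,1) (0,2) (0,4) (1,1) (1,3) (1,4) (1,5) (2,0) (2,1) (2,2) (2,3) (2,4) (2,5) (3,1) (3,3) (3,4) (3,5) (4,1) (4,2) (4,4) (5,1) (5,4)

Answer: 22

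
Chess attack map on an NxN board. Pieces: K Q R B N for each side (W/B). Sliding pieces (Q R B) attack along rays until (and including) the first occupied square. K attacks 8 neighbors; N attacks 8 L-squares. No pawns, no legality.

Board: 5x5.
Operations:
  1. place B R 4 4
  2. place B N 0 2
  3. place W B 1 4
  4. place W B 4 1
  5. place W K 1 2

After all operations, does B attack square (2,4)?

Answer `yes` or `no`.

Answer: yes

Derivation:
Op 1: place BR@(4,4)
Op 2: place BN@(0,2)
Op 3: place WB@(1,4)
Op 4: place WB@(4,1)
Op 5: place WK@(1,2)
Per-piece attacks for B:
  BN@(0,2): attacks (1,4) (2,3) (1,0) (2,1)
  BR@(4,4): attacks (4,3) (4,2) (4,1) (3,4) (2,4) (1,4) [ray(0,-1) blocked at (4,1); ray(-1,0) blocked at (1,4)]
B attacks (2,4): yes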